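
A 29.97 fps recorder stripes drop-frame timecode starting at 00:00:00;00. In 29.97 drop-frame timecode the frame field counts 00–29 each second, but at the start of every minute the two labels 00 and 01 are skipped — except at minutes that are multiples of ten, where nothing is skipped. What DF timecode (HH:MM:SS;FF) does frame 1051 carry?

Each 10-minute DF block holds 10 × 60 × 30 − 9 × 2 = 17982 frames. 1051 ÷ 17982 → 0 full blocks, remainder 1051.
Within the partial block the first minute is 1800 frames and each further minute 1798, so 0 further minute boundaries passed. Total skipped labels = 18 × 0 + 2 × 0 = 0.
Non-drop label index = 1051 + 0 = 1051; at 30 labels/s that is 00:00:35:01, i.e. DF 00:00:35;01.

00:00:35;01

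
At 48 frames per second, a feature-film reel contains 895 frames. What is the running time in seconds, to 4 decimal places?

Running time = 895 × 1/48 = 895/48 s ≈ 18.6458 s.

18.6458 seconds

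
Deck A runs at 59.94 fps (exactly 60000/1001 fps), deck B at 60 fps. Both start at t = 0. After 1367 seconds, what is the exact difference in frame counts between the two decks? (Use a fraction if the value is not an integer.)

A emits 60000/1001 × 1367 = 82020000/1001 frames; B emits 60 × 1367 = 82020.
Difference = 82020/1001 frames (≈ 81.9381); B is ahead of A.

82020/1001 frames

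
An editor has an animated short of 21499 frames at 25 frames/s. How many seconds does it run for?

Running time = 21499 / (25) = 859.96 s.

859.96 seconds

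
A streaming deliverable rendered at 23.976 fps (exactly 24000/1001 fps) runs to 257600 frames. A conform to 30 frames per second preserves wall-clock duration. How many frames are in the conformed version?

322322 frames

Target frames = source frames × (target rate / source rate) = 257600 × (30)/(24000/1001) = 257600 × 1001/800 = 322322.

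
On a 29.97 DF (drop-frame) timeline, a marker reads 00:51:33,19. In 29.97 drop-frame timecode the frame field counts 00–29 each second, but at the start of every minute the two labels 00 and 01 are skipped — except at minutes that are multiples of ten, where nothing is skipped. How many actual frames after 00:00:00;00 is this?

As if non-drop at 30 labels/s: (0 × 3600 + 51 × 60 + 33) × 30 + 19 = 92809.
Minute boundaries passed: 51; those not divisible by 10: 51 − 5 = 46; dropped labels = 2 × 46 = 92.
Actual frame index = 92809 − 92 = 92717.

92717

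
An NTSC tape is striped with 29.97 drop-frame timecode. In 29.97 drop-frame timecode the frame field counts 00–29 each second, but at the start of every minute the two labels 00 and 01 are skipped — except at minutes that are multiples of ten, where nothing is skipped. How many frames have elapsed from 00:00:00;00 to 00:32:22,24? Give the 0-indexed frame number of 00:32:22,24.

Complete 10-minute blocks: 3, each 17982 frames → 53946.
Remaining 2 whole minutes in the current block: 1800 + 1 × 1798 = 3598 frames.
Within the current minute: 22 × 30 + 24 − 2 = 682 (labels ;00/;01 skipped at this minute). Total = 53946 + 3598 + 682 = 58226.

58226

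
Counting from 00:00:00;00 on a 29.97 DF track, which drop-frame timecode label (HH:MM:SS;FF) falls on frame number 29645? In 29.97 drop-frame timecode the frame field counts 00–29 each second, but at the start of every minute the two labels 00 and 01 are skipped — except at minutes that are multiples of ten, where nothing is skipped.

00:16:29;05

Ten DF minutes hold 17982 frames, so frame 29645 lies in block 1 (frames 17982–35963) with 11663 frames into that block.
The block's first minute is 1800 frames and the rest 1798 each; 11663 frames reaches minute 6, so 1 × 18 + 6 × 2 = 30 labels have been skipped so far.
Adding those back, label number 29645 + 30 = 29675 at 30 labels/s is 989 s + 5 f = 0 h 16 min 29 s frame 5, i.e. 00:16:29;05.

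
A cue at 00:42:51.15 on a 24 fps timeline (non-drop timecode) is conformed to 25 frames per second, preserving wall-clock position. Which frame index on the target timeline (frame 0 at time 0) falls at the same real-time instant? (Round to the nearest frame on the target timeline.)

Source frame index: (0×3600 + 42×60 + 51) × 24 + 15 = 61719.
Real time: 61719 / (24) = 20573/8 s.
Target frame: (20573/8) × (25) = 514325/8 ≈ 64290.625 → 64291.

frame 64291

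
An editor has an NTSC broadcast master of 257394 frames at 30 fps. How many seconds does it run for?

Running time = 257394 / (30) = 8579.8 s.

8579.8 seconds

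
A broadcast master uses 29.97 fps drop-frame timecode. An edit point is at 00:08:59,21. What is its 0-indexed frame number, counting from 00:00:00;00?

Complete 10-minute blocks: 0, each 17982 frames → 0.
Remaining 8 whole minutes in the current block: 1800 + 7 × 1798 = 14386 frames.
Within the current minute: 59 × 30 + 21 − 2 = 1789 (labels ;00/;01 skipped at this minute). Total = 0 + 14386 + 1789 = 16175.

16175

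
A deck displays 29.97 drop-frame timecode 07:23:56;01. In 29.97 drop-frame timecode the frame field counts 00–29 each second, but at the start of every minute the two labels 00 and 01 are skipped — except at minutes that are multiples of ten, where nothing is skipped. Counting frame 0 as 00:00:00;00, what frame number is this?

Complete 10-minute blocks: 44, each 17982 frames → 791208.
Remaining 3 whole minutes in the current block: 1800 + 2 × 1798 = 5396 frames.
Within the current minute: 56 × 30 + 1 − 2 = 1679 (labels ;00/;01 skipped at this minute). Total = 791208 + 5396 + 1679 = 798283.

798283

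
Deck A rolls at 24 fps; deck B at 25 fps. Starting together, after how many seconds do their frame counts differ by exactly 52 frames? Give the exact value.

The gap grows by |25 − 24| = 1 frame per second.
Time for a 52-frame gap: 52 ÷ (1) = 52 s.

52 seconds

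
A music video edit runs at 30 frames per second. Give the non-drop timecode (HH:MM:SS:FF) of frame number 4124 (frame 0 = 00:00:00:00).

00:02:17:14

4124 ÷ 30 = 137 full seconds, remainder 14 frames.
137 s = 0 h 2 min 17 s.
Timecode: 00:02:17:14.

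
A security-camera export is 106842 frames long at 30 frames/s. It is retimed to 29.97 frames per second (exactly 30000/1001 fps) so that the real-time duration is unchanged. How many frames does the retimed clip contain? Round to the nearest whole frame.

Frames at target rate = 106842 × (30000/1001) / (30) = 106842000/1001 ≈ 106735.265.
Nearest whole frame: 106735.

106735 frames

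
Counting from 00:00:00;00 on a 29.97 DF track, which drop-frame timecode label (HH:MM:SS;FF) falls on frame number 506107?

04:41:27;03

Each 10-minute DF block holds 10 × 60 × 30 − 9 × 2 = 17982 frames. 506107 ÷ 17982 → 28 full blocks, remainder 2611.
Within the partial block the first minute is 1800 frames and each further minute 1798, so 1 further minute boundary passed. Total skipped labels = 18 × 28 + 2 × 1 = 506.
Non-drop label index = 506107 + 506 = 506613; at 30 labels/s that is 04:41:27:03, i.e. DF 04:41:27;03.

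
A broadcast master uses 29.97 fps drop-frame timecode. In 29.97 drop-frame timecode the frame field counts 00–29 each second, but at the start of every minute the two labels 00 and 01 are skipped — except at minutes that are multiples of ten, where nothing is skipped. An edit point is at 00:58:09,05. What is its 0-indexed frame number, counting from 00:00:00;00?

104569

Complete 10-minute blocks: 5, each 17982 frames → 89910.
Remaining 8 whole minutes in the current block: 1800 + 7 × 1798 = 14386 frames.
Within the current minute: 9 × 30 + 5 − 2 = 273 (labels ;00/;01 skipped at this minute). Total = 89910 + 14386 + 273 = 104569.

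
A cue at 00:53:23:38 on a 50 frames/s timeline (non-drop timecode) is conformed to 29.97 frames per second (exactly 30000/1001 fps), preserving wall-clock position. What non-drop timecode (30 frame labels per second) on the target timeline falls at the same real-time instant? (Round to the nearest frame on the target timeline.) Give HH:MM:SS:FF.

00:53:20:17

Source frame index: (0×3600 + 53×60 + 23) × 50 + 38 = 160188.
Real time: 160188 / (50) = 80094/25 s.
Target frame: (80094/25) × (30000/1001) = 13730400/143 ≈ 96016.783 → 96017.
At 30 labels/s: frame 96017 → 00:53:20:17.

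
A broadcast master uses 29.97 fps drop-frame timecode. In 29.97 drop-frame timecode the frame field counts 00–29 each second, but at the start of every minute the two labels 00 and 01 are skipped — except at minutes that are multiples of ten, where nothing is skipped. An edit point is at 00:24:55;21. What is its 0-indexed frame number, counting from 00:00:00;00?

Complete 10-minute blocks: 2, each 17982 frames → 35964.
Remaining 4 whole minutes in the current block: 1800 + 3 × 1798 = 7194 frames.
Within the current minute: 55 × 30 + 21 − 2 = 1669 (labels ;00/;01 skipped at this minute). Total = 35964 + 7194 + 1669 = 44827.

44827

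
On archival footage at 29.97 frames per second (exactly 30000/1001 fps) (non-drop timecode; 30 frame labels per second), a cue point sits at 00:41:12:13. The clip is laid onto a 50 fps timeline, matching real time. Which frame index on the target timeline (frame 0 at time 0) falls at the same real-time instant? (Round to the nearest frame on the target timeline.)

Source frame index: (0×3600 + 41×60 + 12) × 30 + 13 = 74173.
Real time: 74173 / (30000/1001) = 74247173/30000 s.
Target frame: (74247173/30000) × (50) = 74247173/600 ≈ 123745.288 → 123745.

frame 123745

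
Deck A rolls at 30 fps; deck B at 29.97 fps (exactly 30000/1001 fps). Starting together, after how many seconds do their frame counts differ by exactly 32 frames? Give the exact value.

The gap grows by |30000/1001 − 30| = 30/1001 frames per second.
Time for a 32-frame gap: 32 ÷ (30/1001) = 16016/15 s.

16016/15 seconds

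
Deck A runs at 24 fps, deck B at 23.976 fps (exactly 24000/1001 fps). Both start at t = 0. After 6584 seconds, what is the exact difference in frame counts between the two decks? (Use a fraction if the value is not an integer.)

A emits 24 × 6584 = 158016 frames; B emits 24000/1001 × 6584 = 158016000/1001.
Difference = 158016/1001 frames (≈ 157.8581); B is behind A.

158016/1001 frames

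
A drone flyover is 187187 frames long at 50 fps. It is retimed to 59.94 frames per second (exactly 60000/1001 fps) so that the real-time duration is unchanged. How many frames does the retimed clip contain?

224400 frames

Target frames = source frames × (target rate / source rate) = 187187 × (60000/1001)/(50) = 187187 × 1200/1001 = 224400.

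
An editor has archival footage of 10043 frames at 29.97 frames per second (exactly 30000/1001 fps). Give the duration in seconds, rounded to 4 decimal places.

Running time = 10043 × 1001/30000 = 10053043/30000 s ≈ 335.1014 s.

335.1014 seconds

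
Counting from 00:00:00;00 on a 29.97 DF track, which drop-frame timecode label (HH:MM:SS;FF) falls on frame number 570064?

05:17:01;06

Each 10-minute DF block holds 10 × 60 × 30 − 9 × 2 = 17982 frames. 570064 ÷ 17982 → 31 full blocks, remainder 12622.
Within the partial block the first minute is 1800 frames and each further minute 1798, so 7 further minute boundaries passed. Total skipped labels = 18 × 31 + 2 × 7 = 572.
Non-drop label index = 570064 + 572 = 570636; at 30 labels/s that is 05:17:01:06, i.e. DF 05:17:01;06.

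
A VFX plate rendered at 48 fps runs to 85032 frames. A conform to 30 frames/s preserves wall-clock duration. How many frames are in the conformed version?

53145 frames

Target frames = source frames × (target rate / source rate) = 85032 × (30)/(48) = 85032 × 5/8 = 53145.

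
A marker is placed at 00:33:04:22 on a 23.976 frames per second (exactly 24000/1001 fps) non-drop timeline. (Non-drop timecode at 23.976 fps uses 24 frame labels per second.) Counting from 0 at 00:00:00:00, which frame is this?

Total seconds to the label: (0 × 3600 + 33 × 60 + 4) = 1984.
Frame index = 1984 × 24 + 22 = 47638.

47638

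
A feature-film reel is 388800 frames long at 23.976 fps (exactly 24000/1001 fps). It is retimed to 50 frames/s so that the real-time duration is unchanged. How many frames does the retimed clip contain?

Target frames = source frames × (target rate / source rate) = 388800 × (50)/(24000/1001) = 388800 × 1001/480 = 810810.

810810 frames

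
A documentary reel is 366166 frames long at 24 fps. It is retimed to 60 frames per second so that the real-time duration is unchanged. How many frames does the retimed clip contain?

915415 frames

Target frames = source frames × (target rate / source rate) = 366166 × (60)/(24) = 366166 × 5/2 = 915415.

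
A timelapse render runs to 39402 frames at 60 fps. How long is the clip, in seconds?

Running time = 39402 / (60) = 656.7 s.

656.7 seconds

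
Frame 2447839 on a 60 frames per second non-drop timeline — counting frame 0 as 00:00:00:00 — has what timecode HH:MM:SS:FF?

2447839 ÷ 60 = 40797 full seconds, remainder 19 frames.
40797 s = 11 h 19 min 57 s.
Timecode: 11:19:57:19.

11:19:57:19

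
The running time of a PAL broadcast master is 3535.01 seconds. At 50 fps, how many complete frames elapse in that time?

Frames = 3535.01 × 50 = 353501/2 ≈ 176750.5000.
Complete frames: 176750.

176750 frames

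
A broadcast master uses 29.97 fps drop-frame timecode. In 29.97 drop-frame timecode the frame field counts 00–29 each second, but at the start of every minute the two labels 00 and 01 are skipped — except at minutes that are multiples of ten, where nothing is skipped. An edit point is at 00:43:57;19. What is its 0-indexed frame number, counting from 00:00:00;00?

As if non-drop at 30 labels/s: (0 × 3600 + 43 × 60 + 57) × 30 + 19 = 79129.
Minute boundaries passed: 43; those not divisible by 10: 43 − 4 = 39; dropped labels = 2 × 39 = 78.
Actual frame index = 79129 − 78 = 79051.

79051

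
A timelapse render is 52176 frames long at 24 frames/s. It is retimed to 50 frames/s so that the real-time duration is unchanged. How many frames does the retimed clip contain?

108700 frames

Target frames = source frames × (target rate / source rate) = 52176 × (50)/(24) = 52176 × 25/12 = 108700.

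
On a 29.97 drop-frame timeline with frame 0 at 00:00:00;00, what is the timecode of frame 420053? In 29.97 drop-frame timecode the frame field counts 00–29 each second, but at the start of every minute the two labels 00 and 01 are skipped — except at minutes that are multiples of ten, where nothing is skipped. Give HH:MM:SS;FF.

03:53:35;23

Ten DF minutes hold 17982 frames, so frame 420053 lies in block 23 (frames 413586–431567) with 6467 frames into that block.
The block's first minute is 1800 frames and the rest 1798 each; 6467 frames reaches minute 3, so 23 × 18 + 3 × 2 = 420 labels have been skipped so far.
Adding those back, label number 420053 + 420 = 420473 at 30 labels/s is 14015 s + 23 f = 3 h 53 min 35 s frame 23, i.e. 03:53:35;23.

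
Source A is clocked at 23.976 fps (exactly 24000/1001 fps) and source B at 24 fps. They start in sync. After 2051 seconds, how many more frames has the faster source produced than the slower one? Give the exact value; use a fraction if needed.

7032/143 frames

A emits 24000/1001 × 2051 = 7032000/143 frames; B emits 24 × 2051 = 49224.
Difference = 7032/143 frames (≈ 49.1748); B is ahead of A.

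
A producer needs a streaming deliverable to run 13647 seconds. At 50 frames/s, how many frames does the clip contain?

Frames = 13647 × 50 = 682350.

682350 frames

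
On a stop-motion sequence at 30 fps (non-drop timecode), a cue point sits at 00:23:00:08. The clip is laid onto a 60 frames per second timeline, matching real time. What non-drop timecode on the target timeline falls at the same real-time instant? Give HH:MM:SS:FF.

00:23:00:16

Source frame index: (0×3600 + 23×60 + 0) × 30 + 8 = 41408.
Real time: 41408 / (30) = 20704/15 s.
Target frame: (20704/15) × (60) = 82816.
At 60 labels/s: frame 82816 → 00:23:00:16.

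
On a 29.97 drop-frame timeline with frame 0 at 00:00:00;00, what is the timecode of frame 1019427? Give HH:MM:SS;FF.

09:26:54;27

Each 10-minute DF block holds 10 × 60 × 30 − 9 × 2 = 17982 frames. 1019427 ÷ 17982 → 56 full blocks, remainder 12435.
Within the partial block the first minute is 1800 frames and each further minute 1798, so 6 further minute boundaries passed. Total skipped labels = 18 × 56 + 2 × 6 = 1020.
Non-drop label index = 1019427 + 1020 = 1020447; at 30 labels/s that is 09:26:54:27, i.e. DF 09:26:54;27.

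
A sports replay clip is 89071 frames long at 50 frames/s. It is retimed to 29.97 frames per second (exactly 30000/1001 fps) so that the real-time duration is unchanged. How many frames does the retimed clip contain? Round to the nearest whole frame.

53389 frames

Frames at target rate = 89071 × (30000/1001) / (50) = 53442600/1001 ≈ 53389.211.
Nearest whole frame: 53389.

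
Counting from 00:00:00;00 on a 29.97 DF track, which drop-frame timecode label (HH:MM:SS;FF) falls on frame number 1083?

Each 10-minute DF block holds 10 × 60 × 30 − 9 × 2 = 17982 frames. 1083 ÷ 17982 → 0 full blocks, remainder 1083.
Within the partial block the first minute is 1800 frames and each further minute 1798, so 0 further minute boundaries passed. Total skipped labels = 18 × 0 + 2 × 0 = 0.
Non-drop label index = 1083 + 0 = 1083; at 30 labels/s that is 00:00:36:03, i.e. DF 00:00:36;03.

00:00:36;03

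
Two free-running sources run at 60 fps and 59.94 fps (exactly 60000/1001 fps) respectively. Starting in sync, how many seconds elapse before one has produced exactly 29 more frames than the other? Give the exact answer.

29029/60 seconds

The gap grows by |60000/1001 − 60| = 60/1001 frames per second.
Time for a 29-frame gap: 29 ÷ (60/1001) = 29029/60 s.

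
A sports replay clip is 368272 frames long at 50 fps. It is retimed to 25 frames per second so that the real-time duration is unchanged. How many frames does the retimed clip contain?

184136 frames

Target frames = source frames × (target rate / source rate) = 368272 × (25)/(50) = 368272 × 1/2 = 184136.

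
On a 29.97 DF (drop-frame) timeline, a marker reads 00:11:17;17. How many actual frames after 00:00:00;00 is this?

20307

Complete 10-minute blocks: 1, each 17982 frames → 17982.
Remaining 1 whole minute in the current block: 1800 + 0 × 1798 = 1800 frames.
Within the current minute: 17 × 30 + 17 − 2 = 525 (labels ;00/;01 skipped at this minute). Total = 17982 + 1800 + 525 = 20307.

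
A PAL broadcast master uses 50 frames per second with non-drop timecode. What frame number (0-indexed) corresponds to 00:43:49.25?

Total seconds to the label: (0 × 3600 + 43 × 60 + 49) = 2629.
Frame index = 2629 × 50 + 25 = 131475.

131475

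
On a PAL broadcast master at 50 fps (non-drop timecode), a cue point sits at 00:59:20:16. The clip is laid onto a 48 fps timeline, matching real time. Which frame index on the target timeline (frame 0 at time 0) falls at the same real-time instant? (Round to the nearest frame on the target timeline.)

frame 170895

Source frame index: (0×3600 + 59×60 + 20) × 50 + 16 = 178016.
Real time: 178016 / (50) = 89008/25 s.
Target frame: (89008/25) × (48) = 4272384/25 ≈ 170895.360 → 170895.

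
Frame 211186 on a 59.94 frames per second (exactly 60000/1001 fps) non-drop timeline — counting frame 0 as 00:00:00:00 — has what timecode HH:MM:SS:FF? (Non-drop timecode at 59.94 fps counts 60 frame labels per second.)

211186 ÷ 60 = 3519 full seconds, remainder 46 frames.
3519 s = 0 h 58 min 39 s.
Timecode: 00:58:39:46.

00:58:39:46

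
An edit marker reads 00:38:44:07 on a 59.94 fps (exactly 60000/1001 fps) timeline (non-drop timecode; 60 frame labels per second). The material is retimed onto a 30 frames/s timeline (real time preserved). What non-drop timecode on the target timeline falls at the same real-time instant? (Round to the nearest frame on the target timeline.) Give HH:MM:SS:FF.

Source frame index: (0×3600 + 38×60 + 44) × 60 + 7 = 139447.
Real time: 139447 / (60000/1001) = 139586447/60000 s.
Target frame: (139586447/60000) × (30) = 139586447/2000 ≈ 69793.223 → 69793.
At 30 labels/s: frame 69793 → 00:38:46:13.

00:38:46:13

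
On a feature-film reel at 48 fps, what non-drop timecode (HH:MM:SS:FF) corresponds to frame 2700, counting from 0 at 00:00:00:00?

2700 ÷ 48 = 56 full seconds, remainder 12 frames.
56 s = 0 h 0 min 56 s.
Timecode: 00:00:56:12.

00:00:56:12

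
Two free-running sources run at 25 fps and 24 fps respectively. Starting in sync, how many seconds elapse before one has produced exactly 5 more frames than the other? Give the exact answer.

The gap grows by |24 − 25| = 1 frame per second.
Time for a 5-frame gap: 5 ÷ (1) = 5 s.

5 seconds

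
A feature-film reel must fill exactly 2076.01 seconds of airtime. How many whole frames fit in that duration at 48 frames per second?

99648 frames

Frames = 2076.01 × 48 = 2491212/25 ≈ 99648.4800.
Complete frames: 99648.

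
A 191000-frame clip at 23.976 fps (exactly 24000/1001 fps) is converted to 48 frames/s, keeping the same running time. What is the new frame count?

382382 frames

Target frames = source frames × (target rate / source rate) = 191000 × (48)/(24000/1001) = 191000 × 1001/500 = 382382.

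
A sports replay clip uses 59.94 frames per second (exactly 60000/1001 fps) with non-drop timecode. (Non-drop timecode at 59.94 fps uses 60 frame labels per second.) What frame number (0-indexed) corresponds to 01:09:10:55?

Total seconds to the label: (1 × 3600 + 9 × 60 + 10) = 4150.
Frame index = 4150 × 60 + 55 = 249055.

249055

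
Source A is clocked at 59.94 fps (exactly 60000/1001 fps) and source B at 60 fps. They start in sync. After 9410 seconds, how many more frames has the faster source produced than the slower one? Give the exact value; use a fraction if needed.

564600/1001 frames

A emits 60000/1001 × 9410 = 564600000/1001 frames; B emits 60 × 9410 = 564600.
Difference = 564600/1001 frames (≈ 564.0360); B is ahead of A.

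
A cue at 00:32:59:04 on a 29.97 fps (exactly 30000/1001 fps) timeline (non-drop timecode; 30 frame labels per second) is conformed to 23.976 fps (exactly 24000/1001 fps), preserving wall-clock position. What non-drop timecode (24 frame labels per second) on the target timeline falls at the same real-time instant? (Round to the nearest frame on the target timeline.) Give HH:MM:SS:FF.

Source frame index: (0×3600 + 32×60 + 59) × 30 + 4 = 59374.
Real time: 59374 / (30000/1001) = 29716687/15000 s.
Target frame: (29716687/15000) × (24000/1001) = 237496/5 ≈ 47499.200 → 47499.
At 24 labels/s: frame 47499 → 00:32:59:03.

00:32:59:03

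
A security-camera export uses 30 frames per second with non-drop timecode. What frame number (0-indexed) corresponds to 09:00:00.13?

Total seconds to the label: (9 × 3600 + 0 × 60 + 0) = 32400.
Frame index = 32400 × 30 + 13 = 972013.

972013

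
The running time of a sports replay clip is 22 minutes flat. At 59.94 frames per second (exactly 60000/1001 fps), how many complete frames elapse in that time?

79120 frames

22 min = 1320 s.
Frames = 1320 × 60000/1001 = 7200000/91 ≈ 79120.8791.
Complete frames: 79120.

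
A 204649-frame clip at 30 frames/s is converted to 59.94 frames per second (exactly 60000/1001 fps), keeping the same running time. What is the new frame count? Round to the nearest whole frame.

408889 frames

Frames at target rate = 204649 × (60000/1001) / (30) = 409298000/1001 ≈ 408889.111.
Nearest whole frame: 408889.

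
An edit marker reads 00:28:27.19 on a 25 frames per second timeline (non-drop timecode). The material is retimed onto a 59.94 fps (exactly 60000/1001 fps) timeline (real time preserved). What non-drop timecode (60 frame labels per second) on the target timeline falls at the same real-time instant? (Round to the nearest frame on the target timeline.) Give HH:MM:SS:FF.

00:28:26:03

Source frame index: (0×3600 + 28×60 + 27) × 25 + 19 = 42694.
Real time: 42694 / (25) = 42694/25 s.
Target frame: (42694/25) × (60000/1001) = 102465600/1001 ≈ 102363.237 → 102363.
At 60 labels/s: frame 102363 → 00:28:26:03.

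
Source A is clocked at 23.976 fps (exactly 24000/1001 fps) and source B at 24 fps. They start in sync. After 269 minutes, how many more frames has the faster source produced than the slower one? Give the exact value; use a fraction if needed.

269 min = 16140 s.
A emits 24000/1001 × 16140 = 387360000/1001 frames; B emits 24 × 16140 = 387360.
Difference = 387360/1001 frames (≈ 386.9730); B is ahead of A.

387360/1001 frames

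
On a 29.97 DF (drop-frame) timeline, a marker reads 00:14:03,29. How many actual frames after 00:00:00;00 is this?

25293

As if non-drop at 30 labels/s: (0 × 3600 + 14 × 60 + 3) × 30 + 29 = 25319.
Minute boundaries passed: 14; those not divisible by 10: 14 − 1 = 13; dropped labels = 2 × 13 = 26.
Actual frame index = 25319 − 26 = 25293.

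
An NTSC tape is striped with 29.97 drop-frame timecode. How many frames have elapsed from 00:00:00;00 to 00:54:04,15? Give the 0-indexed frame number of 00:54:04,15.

97237

Complete 10-minute blocks: 5, each 17982 frames → 89910.
Remaining 4 whole minutes in the current block: 1800 + 3 × 1798 = 7194 frames.
Within the current minute: 4 × 30 + 15 − 2 = 133 (labels ;00/;01 skipped at this minute). Total = 89910 + 7194 + 133 = 97237.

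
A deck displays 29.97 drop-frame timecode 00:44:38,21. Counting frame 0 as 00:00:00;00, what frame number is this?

80281

As if non-drop at 30 labels/s: (0 × 3600 + 44 × 60 + 38) × 30 + 21 = 80361.
Minute boundaries passed: 44; those not divisible by 10: 44 − 4 = 40; dropped labels = 2 × 40 = 80.
Actual frame index = 80361 − 80 = 80281.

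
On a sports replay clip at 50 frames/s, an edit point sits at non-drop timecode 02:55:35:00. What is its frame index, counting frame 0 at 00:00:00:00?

frame 526750

Total seconds to the label: (2 × 3600 + 55 × 60 + 35) = 10535.
Frame index = 10535 × 50 + 0 = 526750.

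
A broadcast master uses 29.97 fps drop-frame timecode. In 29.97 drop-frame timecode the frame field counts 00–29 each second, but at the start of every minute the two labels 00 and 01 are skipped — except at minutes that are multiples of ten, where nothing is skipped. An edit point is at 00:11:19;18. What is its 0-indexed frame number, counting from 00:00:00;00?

20368

As if non-drop at 30 labels/s: (0 × 3600 + 11 × 60 + 19) × 30 + 18 = 20388.
Minute boundaries passed: 11; those not divisible by 10: 11 − 1 = 10; dropped labels = 2 × 10 = 20.
Actual frame index = 20388 − 20 = 20368.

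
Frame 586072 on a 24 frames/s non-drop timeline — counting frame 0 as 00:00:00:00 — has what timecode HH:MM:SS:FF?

06:46:59:16

586072 ÷ 24 = 24419 full seconds, remainder 16 frames.
24419 s = 6 h 46 min 59 s.
Timecode: 06:46:59:16.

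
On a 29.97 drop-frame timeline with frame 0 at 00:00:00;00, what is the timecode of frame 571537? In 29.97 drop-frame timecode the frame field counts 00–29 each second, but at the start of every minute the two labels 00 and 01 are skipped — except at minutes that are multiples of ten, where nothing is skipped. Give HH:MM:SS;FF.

Each 10-minute DF block holds 10 × 60 × 30 − 9 × 2 = 17982 frames. 571537 ÷ 17982 → 31 full blocks, remainder 14095.
Within the partial block the first minute is 1800 frames and each further minute 1798, so 7 further minute boundaries passed. Total skipped labels = 18 × 31 + 2 × 7 = 572.
Non-drop label index = 571537 + 572 = 572109; at 30 labels/s that is 05:17:50:09, i.e. DF 05:17:50;09.

05:17:50;09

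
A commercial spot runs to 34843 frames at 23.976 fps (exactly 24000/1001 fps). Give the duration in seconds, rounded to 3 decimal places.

1453.243 seconds

Running time = 34843 × 1001/24000 = 34877843/24000 s ≈ 1453.243 s.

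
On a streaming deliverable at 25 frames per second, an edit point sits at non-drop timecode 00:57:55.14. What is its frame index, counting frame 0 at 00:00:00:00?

Total seconds to the label: (0 × 3600 + 57 × 60 + 55) = 3475.
Frame index = 3475 × 25 + 14 = 86889.

frame 86889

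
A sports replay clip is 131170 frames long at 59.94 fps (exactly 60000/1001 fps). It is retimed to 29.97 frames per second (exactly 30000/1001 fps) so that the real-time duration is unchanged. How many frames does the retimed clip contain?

Target frames = source frames × (target rate / source rate) = 131170 × (30000/1001)/(60000/1001) = 131170 × 1/2 = 65585.

65585 frames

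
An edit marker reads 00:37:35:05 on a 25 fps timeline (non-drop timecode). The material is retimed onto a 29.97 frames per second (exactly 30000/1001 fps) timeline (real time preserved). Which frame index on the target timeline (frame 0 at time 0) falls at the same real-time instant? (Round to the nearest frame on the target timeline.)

Source frame index: (0×3600 + 37×60 + 35) × 25 + 5 = 56380.
Real time: 56380 / (25) = 11276/5 s.
Target frame: (11276/5) × (30000/1001) = 67656000/1001 ≈ 67588.412 → 67588.

frame 67588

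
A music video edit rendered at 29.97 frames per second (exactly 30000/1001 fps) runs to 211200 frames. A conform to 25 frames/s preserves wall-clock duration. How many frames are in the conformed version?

176176 frames

Target frames = source frames × (target rate / source rate) = 211200 × (25)/(30000/1001) = 211200 × 1001/1200 = 176176.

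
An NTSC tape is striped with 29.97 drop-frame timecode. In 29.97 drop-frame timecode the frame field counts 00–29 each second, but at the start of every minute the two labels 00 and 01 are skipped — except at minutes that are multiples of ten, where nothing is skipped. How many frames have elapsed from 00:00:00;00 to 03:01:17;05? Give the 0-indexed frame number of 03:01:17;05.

As if non-drop at 30 labels/s: (3 × 3600 + 1 × 60 + 17) × 30 + 5 = 326315.
Minute boundaries passed: 181; those not divisible by 10: 181 − 18 = 163; dropped labels = 2 × 163 = 326.
Actual frame index = 326315 − 326 = 325989.

325989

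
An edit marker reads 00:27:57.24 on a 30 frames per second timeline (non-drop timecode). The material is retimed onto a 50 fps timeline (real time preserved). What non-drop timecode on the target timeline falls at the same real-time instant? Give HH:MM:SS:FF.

Source frame index: (0×3600 + 27×60 + 57) × 30 + 24 = 50334.
Real time: 50334 / (30) = 8389/5 s.
Target frame: (8389/5) × (50) = 83890.
At 50 labels/s: frame 83890 → 00:27:57:40.

00:27:57:40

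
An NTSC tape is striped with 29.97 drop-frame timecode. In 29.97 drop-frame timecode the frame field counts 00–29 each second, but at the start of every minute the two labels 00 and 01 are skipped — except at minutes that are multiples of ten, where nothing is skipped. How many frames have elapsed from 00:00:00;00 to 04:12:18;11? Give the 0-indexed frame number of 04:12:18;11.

453697

As if non-drop at 30 labels/s: (4 × 3600 + 12 × 60 + 18) × 30 + 11 = 454151.
Minute boundaries passed: 252; those not divisible by 10: 252 − 25 = 227; dropped labels = 2 × 227 = 454.
Actual frame index = 454151 − 454 = 453697.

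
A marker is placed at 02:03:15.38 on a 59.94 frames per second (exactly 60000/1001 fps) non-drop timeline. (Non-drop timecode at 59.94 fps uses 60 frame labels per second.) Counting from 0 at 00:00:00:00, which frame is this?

frame 443738

Total seconds to the label: (2 × 3600 + 3 × 60 + 15) = 7395.
Frame index = 7395 × 60 + 38 = 443738.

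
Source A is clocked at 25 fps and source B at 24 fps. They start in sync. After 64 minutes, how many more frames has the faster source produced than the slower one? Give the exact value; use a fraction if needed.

3840 frames

64 min = 3840 s.
A emits 25 × 3840 = 96000 frames; B emits 24 × 3840 = 92160.
Difference = 3840 frames; B is behind A.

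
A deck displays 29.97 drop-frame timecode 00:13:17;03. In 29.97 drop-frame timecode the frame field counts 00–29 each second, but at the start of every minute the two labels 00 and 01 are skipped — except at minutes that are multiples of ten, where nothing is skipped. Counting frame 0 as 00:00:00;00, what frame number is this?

23889

As if non-drop at 30 labels/s: (0 × 3600 + 13 × 60 + 17) × 30 + 3 = 23913.
Minute boundaries passed: 13; those not divisible by 10: 13 − 1 = 12; dropped labels = 2 × 12 = 24.
Actual frame index = 23913 − 24 = 23889.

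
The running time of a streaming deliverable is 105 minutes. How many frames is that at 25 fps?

105 min = 6300 s.
Frames = 6300 × 25 = 157500.

157500 frames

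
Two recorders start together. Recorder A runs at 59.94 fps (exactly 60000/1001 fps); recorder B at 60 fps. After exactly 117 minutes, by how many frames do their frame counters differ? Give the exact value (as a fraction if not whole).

32400/77 frames

117 min = 7020 s.
A emits 60000/1001 × 7020 = 32400000/77 frames; B emits 60 × 7020 = 421200.
Difference = 32400/77 frames (≈ 420.7792); B is ahead of A.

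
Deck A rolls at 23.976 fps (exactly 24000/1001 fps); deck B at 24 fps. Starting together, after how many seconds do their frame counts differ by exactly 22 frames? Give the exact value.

The gap grows by |24 − 24000/1001| = 24/1001 frames per second.
Time for a 22-frame gap: 22 ÷ (24/1001) = 11011/12 s.

11011/12 seconds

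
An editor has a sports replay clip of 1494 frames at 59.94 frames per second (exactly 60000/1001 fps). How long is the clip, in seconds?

Running time = 1494 / (60000/1001) = 24.9249 s.

24.9249 seconds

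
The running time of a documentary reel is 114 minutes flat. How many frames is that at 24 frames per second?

164160 frames

114 min = 6840 s.
Frames = 6840 × 24 = 164160.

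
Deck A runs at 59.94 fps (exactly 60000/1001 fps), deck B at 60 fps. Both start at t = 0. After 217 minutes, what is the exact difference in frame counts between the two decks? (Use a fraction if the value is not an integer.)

217 min = 13020 s.
A emits 60000/1001 × 13020 = 111600000/143 frames; B emits 60 × 13020 = 781200.
Difference = 111600/143 frames (≈ 780.4196); B is ahead of A.

111600/143 frames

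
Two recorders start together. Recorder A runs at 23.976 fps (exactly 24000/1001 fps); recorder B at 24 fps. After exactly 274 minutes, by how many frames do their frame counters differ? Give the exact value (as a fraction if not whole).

394560/1001 frames

274 min = 16440 s.
A emits 24000/1001 × 16440 = 394560000/1001 frames; B emits 24 × 16440 = 394560.
Difference = 394560/1001 frames (≈ 394.1658); B is ahead of A.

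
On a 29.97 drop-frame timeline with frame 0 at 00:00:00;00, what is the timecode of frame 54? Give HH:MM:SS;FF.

Each 10-minute DF block holds 10 × 60 × 30 − 9 × 2 = 17982 frames. 54 ÷ 17982 → 0 full blocks, remainder 54.
Within the partial block the first minute is 1800 frames and each further minute 1798, so 0 further minute boundaries passed. Total skipped labels = 18 × 0 + 2 × 0 = 0.
Non-drop label index = 54 + 0 = 54; at 30 labels/s that is 00:00:01:24, i.e. DF 00:00:01;24.

00:00:01;24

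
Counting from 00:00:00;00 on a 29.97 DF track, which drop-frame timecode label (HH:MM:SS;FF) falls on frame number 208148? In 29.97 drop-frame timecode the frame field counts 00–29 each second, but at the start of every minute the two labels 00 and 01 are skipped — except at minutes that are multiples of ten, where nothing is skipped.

Ten DF minutes hold 17982 frames, so frame 208148 lies in block 11 (frames 197802–215783) with 10346 frames into that block.
The block's first minute is 1800 frames and the rest 1798 each; 10346 frames reaches minute 5, so 11 × 18 + 5 × 2 = 208 labels have been skipped so far.
Adding those back, label number 208148 + 208 = 208356 at 30 labels/s is 6945 s + 6 f = 1 h 55 min 45 s frame 6, i.e. 01:55:45;06.

01:55:45;06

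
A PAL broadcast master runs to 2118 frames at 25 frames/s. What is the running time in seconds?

84.72 seconds

Running time = 2118 / (25) = 84.72 s.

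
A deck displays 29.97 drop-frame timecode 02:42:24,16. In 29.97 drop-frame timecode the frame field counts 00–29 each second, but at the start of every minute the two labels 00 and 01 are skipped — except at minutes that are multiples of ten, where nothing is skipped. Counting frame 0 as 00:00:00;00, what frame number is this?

292044

As if non-drop at 30 labels/s: (2 × 3600 + 42 × 60 + 24) × 30 + 16 = 292336.
Minute boundaries passed: 162; those not divisible by 10: 162 − 16 = 146; dropped labels = 2 × 146 = 292.
Actual frame index = 292336 − 292 = 292044.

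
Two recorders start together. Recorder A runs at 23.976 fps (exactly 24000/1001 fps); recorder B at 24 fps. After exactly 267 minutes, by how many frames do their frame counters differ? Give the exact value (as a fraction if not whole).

267 min = 16020 s.
A emits 24000/1001 × 16020 = 384480000/1001 frames; B emits 24 × 16020 = 384480.
Difference = 384480/1001 frames (≈ 384.0959); B is ahead of A.

384480/1001 frames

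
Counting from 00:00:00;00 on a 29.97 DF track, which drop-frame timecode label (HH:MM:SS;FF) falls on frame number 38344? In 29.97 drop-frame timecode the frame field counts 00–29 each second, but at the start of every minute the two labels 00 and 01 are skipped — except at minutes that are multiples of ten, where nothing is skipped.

Each 10-minute DF block holds 10 × 60 × 30 − 9 × 2 = 17982 frames. 38344 ÷ 17982 → 2 full blocks, remainder 2380.
Within the partial block the first minute is 1800 frames and each further minute 1798, so 1 further minute boundary passed. Total skipped labels = 18 × 2 + 2 × 1 = 38.
Non-drop label index = 38344 + 38 = 38382; at 30 labels/s that is 00:21:19:12, i.e. DF 00:21:19;12.

00:21:19;12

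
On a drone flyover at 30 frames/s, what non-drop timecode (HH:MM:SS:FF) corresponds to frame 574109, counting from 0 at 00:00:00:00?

574109 ÷ 30 = 19136 full seconds, remainder 29 frames.
19136 s = 5 h 18 min 56 s.
Timecode: 05:18:56:29.

05:18:56:29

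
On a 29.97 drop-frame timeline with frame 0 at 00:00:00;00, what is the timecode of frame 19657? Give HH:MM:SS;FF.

00:10:55;25

Each 10-minute DF block holds 10 × 60 × 30 − 9 × 2 = 17982 frames. 19657 ÷ 17982 → 1 full block, remainder 1675.
Within the partial block the first minute is 1800 frames and each further minute 1798, so 0 further minute boundaries passed. Total skipped labels = 18 × 1 + 2 × 0 = 18.
Non-drop label index = 19657 + 18 = 19675; at 30 labels/s that is 00:10:55:25, i.e. DF 00:10:55;25.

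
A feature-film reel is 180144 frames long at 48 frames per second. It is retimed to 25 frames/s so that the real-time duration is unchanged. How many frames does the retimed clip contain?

Target frames = source frames × (target rate / source rate) = 180144 × (25)/(48) = 180144 × 25/48 = 93825.

93825 frames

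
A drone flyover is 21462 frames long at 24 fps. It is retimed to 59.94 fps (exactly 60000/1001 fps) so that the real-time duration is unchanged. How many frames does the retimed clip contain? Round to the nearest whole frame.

Frames at target rate = 21462 × (60000/1001) / (24) = 7665000/143 ≈ 53601.399.
Nearest whole frame: 53601.

53601 frames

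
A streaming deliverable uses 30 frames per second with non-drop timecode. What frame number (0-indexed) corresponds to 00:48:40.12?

Total seconds to the label: (0 × 3600 + 48 × 60 + 40) = 2920.
Frame index = 2920 × 30 + 12 = 87612.

87612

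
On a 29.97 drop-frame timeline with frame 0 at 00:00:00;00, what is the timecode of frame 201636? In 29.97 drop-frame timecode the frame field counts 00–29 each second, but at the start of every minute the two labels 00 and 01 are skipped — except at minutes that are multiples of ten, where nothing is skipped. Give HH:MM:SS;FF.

01:52:07;28

Ten DF minutes hold 17982 frames, so frame 201636 lies in block 11 (frames 197802–215783) with 3834 frames into that block.
The block's first minute is 1800 frames and the rest 1798 each; 3834 frames reaches minute 2, so 11 × 18 + 2 × 2 = 202 labels have been skipped so far.
Adding those back, label number 201636 + 202 = 201838 at 30 labels/s is 6727 s + 28 f = 1 h 52 min 7 s frame 28, i.e. 01:52:07;28.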